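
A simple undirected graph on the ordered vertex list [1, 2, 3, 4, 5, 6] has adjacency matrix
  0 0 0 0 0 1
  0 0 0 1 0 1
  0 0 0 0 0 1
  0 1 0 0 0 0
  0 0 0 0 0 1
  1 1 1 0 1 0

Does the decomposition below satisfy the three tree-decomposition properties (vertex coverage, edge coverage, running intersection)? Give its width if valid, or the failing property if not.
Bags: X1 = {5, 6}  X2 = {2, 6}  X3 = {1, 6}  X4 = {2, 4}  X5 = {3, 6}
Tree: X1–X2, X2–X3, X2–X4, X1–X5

Yes; width 1.

Every vertex of G appears in some bag (union = {1, 2, 3, 4, 5, 6}); every edge is covered by a bag; and for each vertex v the set of bags containing v is connected in the bag tree. The decomposition is therefore valid. The largest bag has 2 vertices, so the width is 1.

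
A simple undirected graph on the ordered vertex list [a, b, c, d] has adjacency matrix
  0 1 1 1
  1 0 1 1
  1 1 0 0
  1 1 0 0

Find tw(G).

A width-2 tree decomposition is:
Bags: B1 = {a, b, d}  B2 = {a, b, c}
Tree: B1–B2
The largest bag has 3 vertices, giving width 2; this decomposition certifies tw(G) ≤ 2. On the other hand G contains the 3-clique {a, b, d}. A clique must lie in a single bag of any decomposition, so no decomposition can have width below 2. Hence tw(G) = 2 exactly.

2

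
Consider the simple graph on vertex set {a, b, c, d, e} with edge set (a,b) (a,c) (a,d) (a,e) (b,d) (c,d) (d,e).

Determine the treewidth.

A width-2 tree decomposition is:
Bags: B1 = {a, c, d}  B2 = {a, b, d}  B3 = {a, d, e}
Tree: B1–B2, B1–B3
Every bag has size at most 3, so the width is 3 − 1 = 2 and tw(G) ≤ 2. On the other hand G contains the 3-clique {a, d, e}. A clique must lie in a single bag of any decomposition, so no decomposition can have width below 2. Combining the bounds, tw(G) = 2.

2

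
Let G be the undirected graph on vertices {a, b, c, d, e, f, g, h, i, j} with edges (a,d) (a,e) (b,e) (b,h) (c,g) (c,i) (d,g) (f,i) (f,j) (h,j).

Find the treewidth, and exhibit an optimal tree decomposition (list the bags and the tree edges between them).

Treewidth 2.
Bags: B1 = {c, g, i}  B2 = {f, g, i}  B3 = {f, g, j}  B4 = {g, h, j}  B5 = {b, g, h}  B6 = {b, e, g}  B7 = {a, e, g}  B8 = {a, d, g}
Tree: B1–B2, B2–B3, B3–B4, B4–B5, B5–B6, B6–B7, B7–B8

Every bag has size at most 3, so the width is 3 − 1 = 2 and tw(G) ≤ 2. The edges g–c–i–f–j–h–b–e–a–d–g form a cycle, so G is not a tree and its treewidth is at least 2. Hence tw(G) = 2 exactly.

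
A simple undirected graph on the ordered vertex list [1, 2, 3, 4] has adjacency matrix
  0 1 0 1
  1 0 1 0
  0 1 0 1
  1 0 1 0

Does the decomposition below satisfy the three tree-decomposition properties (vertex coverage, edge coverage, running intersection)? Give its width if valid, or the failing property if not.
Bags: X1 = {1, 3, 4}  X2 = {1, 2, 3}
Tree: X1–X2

Yes; width 2.

Vertex coverage: the bags together contain {1, 2, 3, 4}, the full vertex set. Edge coverage: each edge of G has both endpoints in at least one bag. Running intersection: for every vertex, the bags containing it form a connected subtree. All three properties hold, so this is a valid tree decomposition of width max|bag| − 1 = 2, and hence tw(G) ≤ 2.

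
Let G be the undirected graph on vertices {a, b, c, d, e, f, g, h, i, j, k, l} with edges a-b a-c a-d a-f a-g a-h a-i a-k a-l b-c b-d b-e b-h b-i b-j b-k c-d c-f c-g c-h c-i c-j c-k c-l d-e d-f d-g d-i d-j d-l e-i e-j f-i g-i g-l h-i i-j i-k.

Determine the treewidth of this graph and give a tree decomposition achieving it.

Treewidth 4.
One optimal decomposition is:
Bags: B1 = {a, c, d, g, i}  B2 = {a, b, c, d, i}  B3 = {a, b, c, i, k}  B4 = {a, b, c, h, i}  B5 = {a, c, d, f, i}  B6 = {b, c, d, i, j}  B7 = {a, c, d, g, l}  B8 = {b, d, e, i, j}
Tree: B1–B2, B2–B3, B2–B4, B1–B5, B2–B6, B1–B7, B6–B8

Every bag has size at most 5, so the width is 5 − 1 = 4 and tw(G) ≤ 4. On the other hand G contains the 5-clique {a, c, d, g, l}. A clique must lie in a single bag of any decomposition, so no decomposition can have width below 4. The upper and lower bounds meet at 4, so that is the treewidth.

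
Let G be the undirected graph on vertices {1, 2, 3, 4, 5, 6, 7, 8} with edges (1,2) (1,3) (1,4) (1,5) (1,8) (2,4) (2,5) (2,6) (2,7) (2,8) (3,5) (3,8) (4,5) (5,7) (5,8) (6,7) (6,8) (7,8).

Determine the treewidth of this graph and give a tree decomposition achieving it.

The largest bag has 4 vertices, giving width 3; this decomposition certifies tw(G) ≤ 3. Conversely, {1, 2, 5, 8} is a clique of size 4, and the vertices of any clique must share a bag in every tree decomposition; so some bag has ≥ 4 vertices and tw(G) ≥ 3. The upper and lower bounds meet at 3, so that is the treewidth.

Treewidth 3.
Bags: B1 = {1, 3, 5, 8}  B2 = {1, 2, 5, 8}  B3 = {2, 5, 7, 8}  B4 = {1, 2, 4, 5}  B5 = {2, 6, 7, 8}
Tree: B1–B2, B2–B3, B2–B4, B3–B5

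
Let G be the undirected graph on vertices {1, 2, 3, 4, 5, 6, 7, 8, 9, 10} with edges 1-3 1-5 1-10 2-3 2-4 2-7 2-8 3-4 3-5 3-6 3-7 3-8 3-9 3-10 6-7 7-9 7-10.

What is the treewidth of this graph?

2

A width-2 tree decomposition is:
Bags: B1 = {3, 7, 9}  B2 = {2, 3, 7}  B3 = {3, 7, 10}  B4 = {2, 3, 8}  B5 = {1, 3, 10}  B6 = {3, 6, 7}  B7 = {1, 3, 5}  B8 = {2, 3, 4}
Tree: B1–B2, B2–B3, B2–B4, B3–B5, B2–B6, B5–B7, B2–B8
Each bag holds 3 vertices, so the decomposition has width 2, which upper-bounds the treewidth. On the other hand G contains the 3-clique {1, 3, 10}. A clique must lie in a single bag of any decomposition, so no decomposition can have width below 2. Hence tw(G) = 2 exactly.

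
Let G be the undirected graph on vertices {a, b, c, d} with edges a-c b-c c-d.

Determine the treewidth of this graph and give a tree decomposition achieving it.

Treewidth 1.
Bags: B1 = {b, c}  B2 = {a, c}  B3 = {c, d}
Tree: B1–B2, B2–B3

The largest bag has 2 vertices, giving width 1; this decomposition certifies tw(G) ≤ 1. Any graph with an edge has treewidth ≥ 1, and G has the edge c–b. The upper and lower bounds meet at 1, so that is the treewidth.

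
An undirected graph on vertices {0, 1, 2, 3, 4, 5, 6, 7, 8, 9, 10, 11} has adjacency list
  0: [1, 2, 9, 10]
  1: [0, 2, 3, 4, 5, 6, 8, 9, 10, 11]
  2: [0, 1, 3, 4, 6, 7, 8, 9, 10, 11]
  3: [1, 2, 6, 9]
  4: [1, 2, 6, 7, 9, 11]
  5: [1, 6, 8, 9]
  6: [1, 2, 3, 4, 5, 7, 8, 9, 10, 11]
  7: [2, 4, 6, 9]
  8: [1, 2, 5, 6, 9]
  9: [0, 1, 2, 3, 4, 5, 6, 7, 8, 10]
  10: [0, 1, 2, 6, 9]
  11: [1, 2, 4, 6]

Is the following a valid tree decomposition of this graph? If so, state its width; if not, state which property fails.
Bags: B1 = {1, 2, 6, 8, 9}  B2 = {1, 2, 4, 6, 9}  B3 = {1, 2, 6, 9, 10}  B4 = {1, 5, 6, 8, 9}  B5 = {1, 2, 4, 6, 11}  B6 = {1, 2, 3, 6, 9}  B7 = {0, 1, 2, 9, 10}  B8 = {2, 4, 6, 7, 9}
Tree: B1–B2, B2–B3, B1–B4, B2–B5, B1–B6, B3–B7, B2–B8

Yes; width 4.

Every vertex of G appears in some bag (union = {0, 1, 2, 3, 4, 5, 6, 7, 8, 9, 10, 11}); every edge is covered by a bag; and for each vertex v the set of bags containing v is connected in the bag tree. The decomposition is therefore valid. The largest bag has 5 vertices, so the width is 4.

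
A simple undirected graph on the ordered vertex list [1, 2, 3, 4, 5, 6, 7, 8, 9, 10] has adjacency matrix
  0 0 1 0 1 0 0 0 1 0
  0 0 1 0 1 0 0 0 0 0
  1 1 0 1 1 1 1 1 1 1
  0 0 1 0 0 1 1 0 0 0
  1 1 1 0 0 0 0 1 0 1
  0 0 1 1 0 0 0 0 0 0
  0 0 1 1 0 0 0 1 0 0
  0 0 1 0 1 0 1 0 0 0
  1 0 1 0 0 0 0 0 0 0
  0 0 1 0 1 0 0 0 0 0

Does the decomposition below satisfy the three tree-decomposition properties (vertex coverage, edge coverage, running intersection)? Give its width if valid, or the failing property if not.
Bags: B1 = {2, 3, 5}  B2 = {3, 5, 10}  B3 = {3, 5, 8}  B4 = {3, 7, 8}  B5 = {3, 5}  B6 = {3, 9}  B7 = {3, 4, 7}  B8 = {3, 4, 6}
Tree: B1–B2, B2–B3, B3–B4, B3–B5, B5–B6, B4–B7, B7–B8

No — vertex 1 appears in no bag.

A tree decomposition must satisfy three properties: every vertex lies in some bag; for every edge, both endpoints lie together in some bag; and for every vertex, the bags containing it form a connected subtree. Here vertex 1 appears in no bag, so the decomposition is invalid.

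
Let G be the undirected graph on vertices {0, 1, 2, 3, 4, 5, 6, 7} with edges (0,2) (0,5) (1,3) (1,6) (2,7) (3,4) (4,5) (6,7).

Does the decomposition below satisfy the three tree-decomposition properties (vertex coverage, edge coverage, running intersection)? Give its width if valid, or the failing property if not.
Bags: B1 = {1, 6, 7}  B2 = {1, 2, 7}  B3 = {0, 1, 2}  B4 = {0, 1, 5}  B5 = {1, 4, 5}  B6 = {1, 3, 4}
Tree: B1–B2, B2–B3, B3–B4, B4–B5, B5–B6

Every vertex of G appears in some bag (union = {0, 1, 2, 3, 4, 5, 6, 7}); every edge is covered by a bag; and for each vertex v the set of bags containing v is connected in the bag tree. The decomposition is therefore valid. The largest bag has 3 vertices, so the width is 2.

Yes; width 2.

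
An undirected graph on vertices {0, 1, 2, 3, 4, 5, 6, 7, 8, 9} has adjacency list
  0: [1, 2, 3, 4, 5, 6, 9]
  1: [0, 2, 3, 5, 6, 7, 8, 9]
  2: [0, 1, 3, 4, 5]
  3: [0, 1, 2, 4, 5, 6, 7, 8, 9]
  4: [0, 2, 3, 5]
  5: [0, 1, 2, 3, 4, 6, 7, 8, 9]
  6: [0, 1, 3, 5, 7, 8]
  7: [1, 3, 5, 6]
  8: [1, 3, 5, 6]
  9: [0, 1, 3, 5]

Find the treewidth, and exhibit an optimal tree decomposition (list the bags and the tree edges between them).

Treewidth 4.
One optimal decomposition is:
Bags: B1 = {1, 3, 5, 6, 7}  B2 = {0, 1, 3, 5, 6}  B3 = {1, 3, 5, 6, 8}  B4 = {0, 1, 2, 3, 5}  B5 = {0, 1, 3, 5, 9}  B6 = {0, 2, 3, 4, 5}
Tree: B1–B2, B2–B3, B2–B4, B4–B5, B4–B6

The largest bag has 5 vertices, giving width 4; this decomposition certifies tw(G) ≤ 4. For the lower bound, the 5 vertices {0, 1, 3, 5, 9} are pairwise adjacent, and any tree decomposition puts a clique entirely inside one bag — forcing width ≥ 4. The upper and lower bounds meet at 4, so that is the treewidth.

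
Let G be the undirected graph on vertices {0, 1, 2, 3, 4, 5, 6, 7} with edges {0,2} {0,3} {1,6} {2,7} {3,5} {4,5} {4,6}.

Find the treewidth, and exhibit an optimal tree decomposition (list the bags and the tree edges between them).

Treewidth 1.
Bags: B1 = {2, 7}  B2 = {0, 2}  B3 = {0, 3}  B4 = {3, 5}  B5 = {4, 5}  B6 = {4, 6}  B7 = {1, 6}
Tree: B1–B2, B2–B3, B3–B4, B4–B5, B5–B6, B6–B7

Every bag has size at most 2, so the width is 2 − 1 = 1 and tw(G) ≤ 1. G has an edge, so its treewidth is at least 1. Therefore the treewidth is 1.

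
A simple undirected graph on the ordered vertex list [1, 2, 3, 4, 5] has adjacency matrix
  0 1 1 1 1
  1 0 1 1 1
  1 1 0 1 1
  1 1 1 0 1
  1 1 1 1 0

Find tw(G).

4

A width-4 tree decomposition is:
Bags: B1 = {1, 2, 3, 4, 5}
Tree: (single bag)
A single bag containing all 5 vertices is trivially a valid decomposition of width 4. On the other hand G contains the 5-clique {1, 2, 3, 4, 5}. A clique must lie in a single bag of any decomposition, so no decomposition can have width below 4. Combining the bounds, tw(G) = 4.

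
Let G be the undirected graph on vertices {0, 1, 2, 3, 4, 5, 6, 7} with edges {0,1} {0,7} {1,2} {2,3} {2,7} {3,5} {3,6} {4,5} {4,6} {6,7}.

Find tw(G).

A width-2 tree decomposition is:
Bags: B1 = {4, 5, 6}  B2 = {3, 5, 6}  B3 = {3, 6, 7}  B4 = {2, 3, 7}  B5 = {0, 2, 7}  B6 = {0, 1, 2}
Tree: B1–B2, B2–B3, B3–B4, B4–B5, B5–B6
The largest bag has 3 vertices, giving width 2; this decomposition certifies tw(G) ≤ 2. The edges 4–5–3–6–4 form a cycle, so G is not a tree and its treewidth is at least 2. Therefore the treewidth is 2.

2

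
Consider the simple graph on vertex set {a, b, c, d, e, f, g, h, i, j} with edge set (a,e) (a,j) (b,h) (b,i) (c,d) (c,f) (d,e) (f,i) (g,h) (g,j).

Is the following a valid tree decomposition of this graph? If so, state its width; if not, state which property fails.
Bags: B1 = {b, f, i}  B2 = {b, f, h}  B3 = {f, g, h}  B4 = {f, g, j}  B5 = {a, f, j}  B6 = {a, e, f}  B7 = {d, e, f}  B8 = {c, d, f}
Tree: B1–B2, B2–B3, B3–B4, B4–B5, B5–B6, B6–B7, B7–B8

Checking the three conditions: (i) the bags cover all of {a, b, c, d, e, f, g, h, i, j}; (ii) for each edge, some bag contains both endpoints; (iii) the bags containing any fixed vertex form a subtree. All hold, so the decomposition is valid with width 3 − 1 = 2.

Yes; width 2.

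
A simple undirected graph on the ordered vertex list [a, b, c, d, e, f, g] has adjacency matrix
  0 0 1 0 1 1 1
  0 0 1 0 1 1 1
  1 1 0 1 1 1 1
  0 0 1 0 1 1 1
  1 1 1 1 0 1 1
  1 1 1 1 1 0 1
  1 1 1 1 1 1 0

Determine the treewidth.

A width-4 tree decomposition is:
Bags: B1 = {c, d, e, f, g}  B2 = {b, c, e, f, g}  B3 = {a, c, e, f, g}
Tree: B1–B2, B1–B3
Every bag has size at most 5, so the width is 5 − 1 = 4 and tw(G) ≤ 4. For the lower bound, the 5 vertices {c, d, e, f, g} are pairwise adjacent, and any tree decomposition puts a clique entirely inside one bag — forcing width ≥ 4. The upper and lower bounds meet at 4, so that is the treewidth.

4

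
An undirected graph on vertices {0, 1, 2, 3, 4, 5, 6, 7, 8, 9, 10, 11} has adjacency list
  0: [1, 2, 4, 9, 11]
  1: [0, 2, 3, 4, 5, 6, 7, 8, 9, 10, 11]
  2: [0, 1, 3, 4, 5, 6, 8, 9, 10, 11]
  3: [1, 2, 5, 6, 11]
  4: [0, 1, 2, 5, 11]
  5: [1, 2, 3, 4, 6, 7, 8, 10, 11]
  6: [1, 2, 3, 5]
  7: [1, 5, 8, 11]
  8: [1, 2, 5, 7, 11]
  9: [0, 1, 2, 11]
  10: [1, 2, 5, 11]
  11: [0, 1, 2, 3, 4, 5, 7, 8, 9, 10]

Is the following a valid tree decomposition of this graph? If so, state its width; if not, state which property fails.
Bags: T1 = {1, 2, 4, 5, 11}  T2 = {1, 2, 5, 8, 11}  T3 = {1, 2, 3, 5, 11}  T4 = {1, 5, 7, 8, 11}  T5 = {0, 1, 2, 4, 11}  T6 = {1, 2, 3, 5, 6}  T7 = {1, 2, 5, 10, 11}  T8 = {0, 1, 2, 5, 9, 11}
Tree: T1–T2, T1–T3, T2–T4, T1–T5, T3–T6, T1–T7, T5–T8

A tree decomposition must satisfy three properties: every vertex lies in some bag; for every edge, both endpoints lie together in some bag; and for every vertex, the bags containing it form a connected subtree. Here bags containing vertex 5 are not connected in the tree, so the decomposition is invalid.

No — bags containing vertex 5 are not connected in the tree.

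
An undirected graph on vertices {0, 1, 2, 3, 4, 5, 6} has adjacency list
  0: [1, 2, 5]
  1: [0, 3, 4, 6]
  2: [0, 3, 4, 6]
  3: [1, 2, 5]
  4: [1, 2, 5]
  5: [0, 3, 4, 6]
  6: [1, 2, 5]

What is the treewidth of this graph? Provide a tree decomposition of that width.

Treewidth 3.
One optimal decomposition is:
Bags: B1 = {1, 2, 5, 6}  B2 = {1, 2, 3, 5}  B3 = {0, 1, 2, 5}  B4 = {1, 2, 4, 5}
Tree: B1–B2, B2–B3, B3–B4

Each bag holds 4 vertices, so the decomposition has width 3, which upper-bounds the treewidth. For the lower bound: the 4 vertex sets {2,6}, {3,5}, {1}, {0} are disjoint, each induces a connected subgraph, and every pair is joined by at least one edge of G. Contracting each set to a single vertex therefore yields K_{4} as a minor, and since treewidth is minor-monotone, tw(G) ≥ tw(K_{4}) = 3. Combining the bounds, tw(G) = 3.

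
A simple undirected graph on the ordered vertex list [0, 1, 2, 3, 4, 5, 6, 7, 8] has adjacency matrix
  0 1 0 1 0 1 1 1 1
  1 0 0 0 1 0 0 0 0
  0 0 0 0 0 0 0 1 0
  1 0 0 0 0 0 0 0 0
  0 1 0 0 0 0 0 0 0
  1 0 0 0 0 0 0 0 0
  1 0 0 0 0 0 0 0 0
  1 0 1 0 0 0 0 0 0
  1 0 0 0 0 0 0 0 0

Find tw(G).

A width-1 tree decomposition is:
Bags: B1 = {0, 8}  B2 = {0, 1}  B3 = {0, 5}  B4 = {0, 7}  B5 = {0, 3}  B6 = {2, 7}  B7 = {1, 4}  B8 = {0, 6}
Tree: B1–B2, B2–B3, B2–B4, B3–B5, B4–B6, B2–B7, B4–B8
The largest bag has 2 vertices, giving width 1; this decomposition certifies tw(G) ≤ 1. G has an edge, so its treewidth is at least 1. Therefore the treewidth is 1.

1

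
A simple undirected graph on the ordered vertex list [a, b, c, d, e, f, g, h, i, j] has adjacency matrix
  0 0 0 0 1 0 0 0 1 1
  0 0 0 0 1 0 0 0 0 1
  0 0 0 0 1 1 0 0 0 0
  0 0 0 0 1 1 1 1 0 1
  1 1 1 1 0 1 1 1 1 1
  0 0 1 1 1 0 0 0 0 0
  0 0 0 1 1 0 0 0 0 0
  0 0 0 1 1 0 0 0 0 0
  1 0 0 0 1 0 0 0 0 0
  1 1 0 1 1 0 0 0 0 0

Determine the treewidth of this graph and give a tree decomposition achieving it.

Each bag holds 3 vertices, so the decomposition has width 2, which upper-bounds the treewidth. Conversely, {d, e, g} is a clique of size 3, and the vertices of any clique must share a bag in every tree decomposition; so some bag has ≥ 3 vertices and tw(G) ≥ 2. The upper and lower bounds meet at 2, so that is the treewidth.

Treewidth 2.
One such decomposition:
Bags: B1 = {d, e, f}  B2 = {d, e, h}  B3 = {d, e, j}  B4 = {a, e, j}  B5 = {d, e, g}  B6 = {a, e, i}  B7 = {c, e, f}  B8 = {b, e, j}
Tree: B1–B2, B2–B3, B3–B4, B2–B5, B4–B6, B1–B7, B4–B8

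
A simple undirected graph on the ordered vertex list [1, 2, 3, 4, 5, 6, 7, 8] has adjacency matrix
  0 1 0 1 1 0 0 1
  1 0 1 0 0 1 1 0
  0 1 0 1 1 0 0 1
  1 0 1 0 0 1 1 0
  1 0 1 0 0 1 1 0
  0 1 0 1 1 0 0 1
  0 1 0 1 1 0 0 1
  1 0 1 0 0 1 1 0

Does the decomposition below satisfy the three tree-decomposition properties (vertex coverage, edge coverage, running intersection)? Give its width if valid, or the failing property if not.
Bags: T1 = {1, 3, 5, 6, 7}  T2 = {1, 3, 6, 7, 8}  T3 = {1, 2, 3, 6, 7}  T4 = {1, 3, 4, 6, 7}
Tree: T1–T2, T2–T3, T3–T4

Checking the three conditions: (i) the bags cover all of {1, 2, 3, 4, 5, 6, 7, 8}; (ii) for each edge, some bag contains both endpoints; (iii) the bags containing any fixed vertex form a subtree. All hold, so the decomposition is valid with width 5 − 1 = 4.

Yes; width 4.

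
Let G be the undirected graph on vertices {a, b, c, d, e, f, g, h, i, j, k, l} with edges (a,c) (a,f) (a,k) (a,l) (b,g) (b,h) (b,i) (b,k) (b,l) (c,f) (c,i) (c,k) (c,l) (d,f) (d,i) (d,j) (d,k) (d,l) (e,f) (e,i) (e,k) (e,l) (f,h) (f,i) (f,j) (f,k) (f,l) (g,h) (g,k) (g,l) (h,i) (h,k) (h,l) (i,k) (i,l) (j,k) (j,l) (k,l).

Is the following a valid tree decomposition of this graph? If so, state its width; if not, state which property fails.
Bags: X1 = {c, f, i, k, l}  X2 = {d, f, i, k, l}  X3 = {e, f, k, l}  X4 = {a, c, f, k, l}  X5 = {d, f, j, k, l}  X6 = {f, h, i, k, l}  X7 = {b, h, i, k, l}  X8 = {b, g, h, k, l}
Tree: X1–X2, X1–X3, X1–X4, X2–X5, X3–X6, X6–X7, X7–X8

No — edge (i,e) lies in no bag.

A tree decomposition must satisfy three properties: every vertex lies in some bag; for every edge, both endpoints lie together in some bag; and for every vertex, the bags containing it form a connected subtree. Here edge (i,e) lies in no bag, so the decomposition is invalid.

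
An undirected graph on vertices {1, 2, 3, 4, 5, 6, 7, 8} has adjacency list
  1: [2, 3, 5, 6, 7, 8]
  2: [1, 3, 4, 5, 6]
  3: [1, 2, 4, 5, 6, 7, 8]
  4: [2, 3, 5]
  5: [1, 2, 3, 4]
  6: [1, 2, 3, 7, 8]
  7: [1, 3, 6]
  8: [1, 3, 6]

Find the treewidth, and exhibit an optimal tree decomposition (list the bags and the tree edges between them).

Treewidth 3.
Bags: B1 = {1, 2, 3, 6}  B2 = {1, 3, 6, 7}  B3 = {1, 3, 6, 8}  B4 = {1, 2, 3, 5}  B5 = {2, 3, 4, 5}
Tree: B1–B2, B2–B3, B1–B4, B4–B5

Every bag has size at most 4, so the width is 4 − 1 = 3 and tw(G) ≤ 3. On the other hand G contains the 4-clique {1, 2, 3, 5}. A clique must lie in a single bag of any decomposition, so no decomposition can have width below 3. The upper and lower bounds meet at 3, so that is the treewidth.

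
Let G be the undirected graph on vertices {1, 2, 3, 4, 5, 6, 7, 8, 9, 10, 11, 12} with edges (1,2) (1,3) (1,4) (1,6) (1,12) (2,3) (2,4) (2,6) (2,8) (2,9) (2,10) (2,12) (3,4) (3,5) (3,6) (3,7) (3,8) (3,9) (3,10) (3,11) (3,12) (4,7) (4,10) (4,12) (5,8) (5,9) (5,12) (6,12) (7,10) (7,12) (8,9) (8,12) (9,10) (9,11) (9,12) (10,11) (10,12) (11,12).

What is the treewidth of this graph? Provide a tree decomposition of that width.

Treewidth 4.
One optimal decomposition is:
Bags: B1 = {2, 3, 4, 10, 12}  B2 = {2, 3, 9, 10, 12}  B3 = {2, 3, 8, 9, 12}  B4 = {1, 2, 3, 4, 12}  B5 = {3, 5, 8, 9, 12}  B6 = {1, 2, 3, 6, 12}  B7 = {3, 4, 7, 10, 12}  B8 = {3, 9, 10, 11, 12}
Tree: B1–B2, B2–B3, B1–B4, B3–B5, B4–B6, B1–B7, B2–B8

Each bag holds 5 vertices, so the decomposition has width 4, which upper-bounds the treewidth. On the other hand G contains the 5-clique {2, 3, 8, 9, 12}. A clique must lie in a single bag of any decomposition, so no decomposition can have width below 4. The upper and lower bounds meet at 4, so that is the treewidth.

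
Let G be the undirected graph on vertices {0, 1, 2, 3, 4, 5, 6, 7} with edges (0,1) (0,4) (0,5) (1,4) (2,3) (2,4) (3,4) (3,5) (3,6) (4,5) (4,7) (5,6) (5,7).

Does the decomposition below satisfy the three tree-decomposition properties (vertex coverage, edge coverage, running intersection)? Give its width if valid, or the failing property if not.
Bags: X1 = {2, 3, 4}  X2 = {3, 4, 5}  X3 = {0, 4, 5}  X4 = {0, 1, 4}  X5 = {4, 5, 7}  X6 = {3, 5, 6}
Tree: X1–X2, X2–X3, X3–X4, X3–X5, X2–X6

Yes; width 2.

Vertex coverage: the bags together contain {0, 1, 2, 3, 4, 5, 6, 7}, the full vertex set. Edge coverage: each edge of G has both endpoints in at least one bag. Running intersection: for every vertex, the bags containing it form a connected subtree. All three properties hold, so this is a valid tree decomposition of width max|bag| − 1 = 2, and hence tw(G) ≤ 2.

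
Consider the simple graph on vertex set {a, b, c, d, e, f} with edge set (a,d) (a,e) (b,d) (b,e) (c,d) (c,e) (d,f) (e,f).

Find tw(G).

A width-2 tree decomposition is:
Bags: B1 = {b, d, e}  B2 = {d, e, f}  B3 = {c, d, e}  B4 = {a, d, e}
Tree: B1–B2, B2–B3, B3–B4
The largest bag has 3 vertices, giving width 2; this decomposition certifies tw(G) ≤ 2. For the lower bound, G contains the cycle e–b–d–f–e, so G is not a forest; only forests have treewidth ≤ 1, hence tw(G) ≥ 2. The upper and lower bounds meet at 2, so that is the treewidth.

2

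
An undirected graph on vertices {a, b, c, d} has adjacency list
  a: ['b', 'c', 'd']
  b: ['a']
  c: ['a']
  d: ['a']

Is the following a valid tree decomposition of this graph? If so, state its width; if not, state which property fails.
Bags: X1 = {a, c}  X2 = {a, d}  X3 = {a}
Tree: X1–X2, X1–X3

A tree decomposition must satisfy three properties: every vertex lies in some bag; for every edge, both endpoints lie together in some bag; and for every vertex, the bags containing it form a connected subtree. Here vertex b appears in no bag, so the decomposition is invalid.

No — vertex b appears in no bag.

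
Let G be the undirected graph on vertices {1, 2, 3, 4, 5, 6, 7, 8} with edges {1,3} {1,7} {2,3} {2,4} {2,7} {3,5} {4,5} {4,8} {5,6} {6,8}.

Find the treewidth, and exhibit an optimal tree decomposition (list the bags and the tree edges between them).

The largest bag has 3 vertices, giving width 2; this decomposition certifies tw(G) ≤ 2. Since 1–7–2–3–1 is a cycle in G, G is not acyclic. Forests are exactly the graphs of treewidth ≤ 1, so tw(G) ≥ 2. Combining the bounds, tw(G) = 2.

Treewidth 2.
One such decomposition:
Bags: B1 = {1, 3, 7}  B2 = {2, 3, 7}  B3 = {2, 3, 5}  B4 = {2, 4, 5}  B5 = {4, 5, 6}  B6 = {4, 6, 8}
Tree: B1–B2, B2–B3, B3–B4, B4–B5, B5–B6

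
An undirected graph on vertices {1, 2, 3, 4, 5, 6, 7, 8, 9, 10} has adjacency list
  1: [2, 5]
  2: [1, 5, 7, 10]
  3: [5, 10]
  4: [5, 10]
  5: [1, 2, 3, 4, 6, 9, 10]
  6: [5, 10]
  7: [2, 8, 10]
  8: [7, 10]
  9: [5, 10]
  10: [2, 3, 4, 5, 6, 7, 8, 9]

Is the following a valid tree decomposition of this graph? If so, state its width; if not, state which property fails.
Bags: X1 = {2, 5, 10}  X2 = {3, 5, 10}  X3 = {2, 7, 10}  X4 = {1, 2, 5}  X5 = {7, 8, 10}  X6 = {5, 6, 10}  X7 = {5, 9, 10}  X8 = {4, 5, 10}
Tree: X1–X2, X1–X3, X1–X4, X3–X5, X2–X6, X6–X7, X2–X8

Yes; width 2.

Vertex coverage: the bags together contain {1, 2, 3, 4, 5, 6, 7, 8, 9, 10}, the full vertex set. Edge coverage: each edge of G has both endpoints in at least one bag. Running intersection: for every vertex, the bags containing it form a connected subtree. All three properties hold, so this is a valid tree decomposition of width max|bag| − 1 = 2, and hence tw(G) ≤ 2.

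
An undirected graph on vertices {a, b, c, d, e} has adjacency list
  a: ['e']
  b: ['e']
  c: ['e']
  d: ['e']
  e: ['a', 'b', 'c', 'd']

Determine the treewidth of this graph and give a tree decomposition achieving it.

Treewidth 1.
One such decomposition:
Bags: B1 = {a, e}  B2 = {c, e}  B3 = {b, e}  B4 = {d, e}
Tree: B1–B2, B1–B3, B1–B4

Each bag holds 2 vertices, so the decomposition has width 1, which upper-bounds the treewidth. G has an edge, so its treewidth is at least 1. Combining the bounds, tw(G) = 1.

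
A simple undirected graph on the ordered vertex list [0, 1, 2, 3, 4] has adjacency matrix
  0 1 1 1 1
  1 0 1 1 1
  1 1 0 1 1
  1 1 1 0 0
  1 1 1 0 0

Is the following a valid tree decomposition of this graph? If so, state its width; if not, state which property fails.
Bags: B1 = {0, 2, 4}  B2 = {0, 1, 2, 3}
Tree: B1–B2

A tree decomposition must satisfy three properties: every vertex lies in some bag; for every edge, both endpoints lie together in some bag; and for every vertex, the bags containing it form a connected subtree. Here edge (1,4) lies in no bag, so the decomposition is invalid.

No — edge (1,4) lies in no bag.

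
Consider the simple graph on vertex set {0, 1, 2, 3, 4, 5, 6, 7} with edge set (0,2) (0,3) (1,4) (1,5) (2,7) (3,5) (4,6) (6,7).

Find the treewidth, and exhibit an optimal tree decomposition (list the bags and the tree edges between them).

Each bag holds 3 vertices, so the decomposition has width 2, which upper-bounds the treewidth. Since 1–5–3–0–2–7–6–4–1 is a cycle in G, G is not acyclic. Forests are exactly the graphs of treewidth ≤ 1, so tw(G) ≥ 2. Combining the bounds, tw(G) = 2.

Treewidth 2.
Bags: B1 = {1, 3, 5}  B2 = {0, 1, 3}  B3 = {0, 1, 2}  B4 = {1, 2, 7}  B5 = {1, 6, 7}  B6 = {1, 4, 6}
Tree: B1–B2, B2–B3, B3–B4, B4–B5, B5–B6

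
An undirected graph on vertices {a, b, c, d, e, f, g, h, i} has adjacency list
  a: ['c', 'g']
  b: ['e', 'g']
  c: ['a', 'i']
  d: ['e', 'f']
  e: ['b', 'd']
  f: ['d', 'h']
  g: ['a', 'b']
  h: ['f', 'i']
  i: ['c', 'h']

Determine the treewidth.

2

A width-2 tree decomposition is:
Bags: B1 = {d, f, h}  B2 = {d, e, h}  B3 = {b, e, h}  B4 = {b, g, h}  B5 = {a, g, h}  B6 = {a, c, h}  B7 = {c, h, i}
Tree: B1–B2, B2–B3, B3–B4, B4–B5, B5–B6, B6–B7
Every bag has size at most 3, so the width is 3 − 1 = 2 and tw(G) ≤ 2. Since h–f–d–e–b–g–a–c–i–h is a cycle in G, G is not acyclic. Forests are exactly the graphs of treewidth ≤ 1, so tw(G) ≥ 2. Hence tw(G) = 2 exactly.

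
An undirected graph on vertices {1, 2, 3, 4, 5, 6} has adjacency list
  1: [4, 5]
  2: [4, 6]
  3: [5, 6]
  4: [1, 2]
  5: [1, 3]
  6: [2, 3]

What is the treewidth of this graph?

2

A width-2 tree decomposition is:
Bags: B1 = {1, 2, 4}  B2 = {1, 2, 6}  B3 = {1, 3, 6}  B4 = {1, 3, 5}
Tree: B1–B2, B2–B3, B3–B4
The largest bag has 3 vertices, giving width 2; this decomposition certifies tw(G) ≤ 2. Since 1–4–2–6–3–5–1 is a cycle in G, G is not acyclic. Forests are exactly the graphs of treewidth ≤ 1, so tw(G) ≥ 2. The upper and lower bounds meet at 2, so that is the treewidth.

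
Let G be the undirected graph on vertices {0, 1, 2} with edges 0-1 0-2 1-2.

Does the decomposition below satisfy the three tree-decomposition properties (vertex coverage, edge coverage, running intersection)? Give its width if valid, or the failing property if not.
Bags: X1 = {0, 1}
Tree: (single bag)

A tree decomposition must satisfy three properties: every vertex lies in some bag; for every edge, both endpoints lie together in some bag; and for every vertex, the bags containing it form a connected subtree. Here vertex 2 appears in no bag, so the decomposition is invalid.

No — vertex 2 appears in no bag.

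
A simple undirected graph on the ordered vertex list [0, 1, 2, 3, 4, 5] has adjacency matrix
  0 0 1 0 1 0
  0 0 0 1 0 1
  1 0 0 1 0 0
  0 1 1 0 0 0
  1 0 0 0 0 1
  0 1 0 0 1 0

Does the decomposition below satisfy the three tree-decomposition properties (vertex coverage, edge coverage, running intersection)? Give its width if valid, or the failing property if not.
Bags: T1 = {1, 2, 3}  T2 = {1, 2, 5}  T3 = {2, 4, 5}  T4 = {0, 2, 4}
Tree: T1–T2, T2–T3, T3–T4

Vertex coverage: the bags together contain {0, 1, 2, 3, 4, 5}, the full vertex set. Edge coverage: each edge of G has both endpoints in at least one bag. Running intersection: for every vertex, the bags containing it form a connected subtree. All three properties hold, so this is a valid tree decomposition of width max|bag| − 1 = 2, and hence tw(G) ≤ 2.

Yes; width 2.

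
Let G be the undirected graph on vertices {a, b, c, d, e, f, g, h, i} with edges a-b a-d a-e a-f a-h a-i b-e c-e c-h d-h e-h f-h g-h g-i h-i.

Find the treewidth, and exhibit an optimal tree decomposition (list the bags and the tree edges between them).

Treewidth 2.
One such decomposition:
Bags: B1 = {c, e, h}  B2 = {a, e, h}  B3 = {a, h, i}  B4 = {a, b, e}  B5 = {g, h, i}  B6 = {a, d, h}  B7 = {a, f, h}
Tree: B1–B2, B2–B3, B2–B4, B3–B5, B3–B6, B2–B7

Each bag holds 3 vertices, so the decomposition has width 2, which upper-bounds the treewidth. On the other hand G contains the 3-clique {g, h, i}. A clique must lie in a single bag of any decomposition, so no decomposition can have width below 2. Combining the bounds, tw(G) = 2.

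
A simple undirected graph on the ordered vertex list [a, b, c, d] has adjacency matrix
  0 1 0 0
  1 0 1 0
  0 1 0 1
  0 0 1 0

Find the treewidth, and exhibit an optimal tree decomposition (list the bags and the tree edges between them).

Each bag holds 2 vertices, so the decomposition has width 1, which upper-bounds the treewidth. G has an edge, so its treewidth is at least 1. Combining the bounds, tw(G) = 1.

Treewidth 1.
One such decomposition:
Bags: B1 = {c, d}  B2 = {b, c}  B3 = {a, b}
Tree: B1–B2, B2–B3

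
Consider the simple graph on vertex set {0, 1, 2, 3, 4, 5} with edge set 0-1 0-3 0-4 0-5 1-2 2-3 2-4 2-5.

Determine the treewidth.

A width-2 tree decomposition is:
Bags: B1 = {0, 1, 2}  B2 = {0, 2, 4}  B3 = {0, 2, 5}  B4 = {0, 2, 3}
Tree: B1–B2, B2–B3, B3–B4
Each bag holds 3 vertices, so the decomposition has width 2, which upper-bounds the treewidth. Since 1–0–4–2–1 is a cycle in G, G is not acyclic. Forests are exactly the graphs of treewidth ≤ 1, so tw(G) ≥ 2. The upper and lower bounds meet at 2, so that is the treewidth.

2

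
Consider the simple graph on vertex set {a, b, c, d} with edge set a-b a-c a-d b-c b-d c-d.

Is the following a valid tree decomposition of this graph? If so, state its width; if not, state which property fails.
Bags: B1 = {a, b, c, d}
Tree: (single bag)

Yes; width 3.

Checking the three conditions: (i) the bags cover all of {a, b, c, d}; (ii) for each edge, some bag contains both endpoints; (iii) the bags containing any fixed vertex form a subtree. All hold, so the decomposition is valid with width 4 − 1 = 3.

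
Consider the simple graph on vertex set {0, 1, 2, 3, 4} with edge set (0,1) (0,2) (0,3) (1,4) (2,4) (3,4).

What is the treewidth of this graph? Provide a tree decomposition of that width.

Each bag holds 3 vertices, so the decomposition has width 2, which upper-bounds the treewidth. For the lower bound, G contains the cycle 0–3–4–2–0, so G is not a forest; only forests have treewidth ≤ 1, hence tw(G) ≥ 2. The upper and lower bounds meet at 2, so that is the treewidth.

Treewidth 2.
Bags: B1 = {0, 3, 4}  B2 = {0, 2, 4}  B3 = {0, 1, 4}
Tree: B1–B2, B2–B3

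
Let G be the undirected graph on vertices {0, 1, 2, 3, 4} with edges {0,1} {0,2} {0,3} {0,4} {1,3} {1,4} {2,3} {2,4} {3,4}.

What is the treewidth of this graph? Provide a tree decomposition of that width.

The largest bag has 4 vertices, giving width 3; this decomposition certifies tw(G) ≤ 3. On the other hand G contains the 4-clique {0, 1, 3, 4}. A clique must lie in a single bag of any decomposition, so no decomposition can have width below 3. Hence tw(G) = 3 exactly.

Treewidth 3.
One optimal decomposition is:
Bags: B1 = {0, 2, 3, 4}  B2 = {0, 1, 3, 4}
Tree: B1–B2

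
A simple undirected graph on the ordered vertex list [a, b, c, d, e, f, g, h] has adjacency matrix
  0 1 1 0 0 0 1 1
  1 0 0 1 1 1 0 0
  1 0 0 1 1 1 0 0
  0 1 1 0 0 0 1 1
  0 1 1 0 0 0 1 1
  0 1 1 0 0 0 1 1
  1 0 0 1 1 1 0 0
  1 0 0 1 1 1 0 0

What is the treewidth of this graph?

4

A width-4 tree decomposition is:
Bags: B1 = {a, b, d, e, f}  B2 = {a, d, e, f, h}  B3 = {a, d, e, f, g}  B4 = {a, c, d, e, f}
Tree: B1–B2, B2–B3, B3–B4
Each bag holds 5 vertices, so the decomposition has width 4, which upper-bounds the treewidth. For the lower bound: the 5 vertex sets {a,b}, {e,h}, {f,g}, {d}, {c} are disjoint, each induces a connected subgraph, and every pair is joined by at least one edge of G. Contracting each set to a single vertex therefore yields K_{5} as a minor, and since treewidth is minor-monotone, tw(G) ≥ tw(K_{5}) = 4. Therefore the treewidth is 4.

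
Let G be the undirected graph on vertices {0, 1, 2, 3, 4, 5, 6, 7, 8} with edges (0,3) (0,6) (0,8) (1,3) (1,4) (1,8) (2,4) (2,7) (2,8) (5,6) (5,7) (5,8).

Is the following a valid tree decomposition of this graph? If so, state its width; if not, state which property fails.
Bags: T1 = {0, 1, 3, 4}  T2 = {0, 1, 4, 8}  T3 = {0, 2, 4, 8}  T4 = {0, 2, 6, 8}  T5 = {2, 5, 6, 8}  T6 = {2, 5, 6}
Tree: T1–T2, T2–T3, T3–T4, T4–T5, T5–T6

No — vertex 7 appears in no bag.

A tree decomposition must satisfy three properties: every vertex lies in some bag; for every edge, both endpoints lie together in some bag; and for every vertex, the bags containing it form a connected subtree. Here vertex 7 appears in no bag, so the decomposition is invalid.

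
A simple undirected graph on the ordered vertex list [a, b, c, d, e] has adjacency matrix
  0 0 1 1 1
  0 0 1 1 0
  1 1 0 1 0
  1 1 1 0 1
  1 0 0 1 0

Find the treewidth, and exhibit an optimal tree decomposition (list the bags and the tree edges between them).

Treewidth 2.
Bags: B1 = {a, c, d}  B2 = {b, c, d}  B3 = {a, d, e}
Tree: B1–B2, B1–B3

Each bag holds 3 vertices, so the decomposition has width 2, which upper-bounds the treewidth. On the other hand G contains the 3-clique {a, d, e}. A clique must lie in a single bag of any decomposition, so no decomposition can have width below 2. Combining the bounds, tw(G) = 2.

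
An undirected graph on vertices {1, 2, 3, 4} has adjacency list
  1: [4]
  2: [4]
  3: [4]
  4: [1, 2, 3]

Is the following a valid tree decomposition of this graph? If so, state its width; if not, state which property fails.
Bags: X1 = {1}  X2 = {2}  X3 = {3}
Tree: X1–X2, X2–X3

A tree decomposition must satisfy three properties: every vertex lies in some bag; for every edge, both endpoints lie together in some bag; and for every vertex, the bags containing it form a connected subtree. Here vertex 4 appears in no bag, so the decomposition is invalid.

No — vertex 4 appears in no bag.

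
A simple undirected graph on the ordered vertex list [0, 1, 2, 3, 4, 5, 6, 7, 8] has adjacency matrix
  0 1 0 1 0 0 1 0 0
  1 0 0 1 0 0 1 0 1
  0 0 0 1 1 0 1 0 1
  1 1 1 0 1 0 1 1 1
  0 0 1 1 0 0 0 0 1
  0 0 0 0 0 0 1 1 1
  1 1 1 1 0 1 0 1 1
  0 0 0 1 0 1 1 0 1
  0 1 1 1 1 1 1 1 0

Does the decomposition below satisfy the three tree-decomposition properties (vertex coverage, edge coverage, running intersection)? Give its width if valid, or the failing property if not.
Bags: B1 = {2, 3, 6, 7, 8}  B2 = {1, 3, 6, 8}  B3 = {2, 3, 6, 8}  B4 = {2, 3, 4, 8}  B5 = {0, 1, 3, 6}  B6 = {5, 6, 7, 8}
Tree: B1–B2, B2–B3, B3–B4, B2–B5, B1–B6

A tree decomposition must satisfy three properties: every vertex lies in some bag; for every edge, both endpoints lie together in some bag; and for every vertex, the bags containing it form a connected subtree. Here bags containing vertex 2 are not connected in the tree, so the decomposition is invalid.

No — bags containing vertex 2 are not connected in the tree.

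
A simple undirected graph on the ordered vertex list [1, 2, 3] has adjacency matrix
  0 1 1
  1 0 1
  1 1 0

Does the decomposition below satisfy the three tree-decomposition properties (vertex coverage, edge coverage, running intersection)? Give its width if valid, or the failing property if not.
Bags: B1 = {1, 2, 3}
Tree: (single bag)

Yes; width 2.

Checking the three conditions: (i) the bags cover all of {1, 2, 3}; (ii) for each edge, some bag contains both endpoints; (iii) the bags containing any fixed vertex form a subtree. All hold, so the decomposition is valid with width 3 − 1 = 2.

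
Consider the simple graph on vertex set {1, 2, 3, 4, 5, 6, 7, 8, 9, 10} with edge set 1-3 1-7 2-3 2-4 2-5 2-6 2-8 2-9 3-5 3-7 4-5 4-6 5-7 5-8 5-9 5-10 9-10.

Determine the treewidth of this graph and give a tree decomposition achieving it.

Treewidth 2.
Bags: B1 = {2, 4, 5}  B2 = {2, 3, 5}  B3 = {3, 5, 7}  B4 = {2, 5, 8}  B5 = {1, 3, 7}  B6 = {2, 5, 9}  B7 = {5, 9, 10}  B8 = {2, 4, 6}
Tree: B1–B2, B2–B3, B1–B4, B3–B5, B4–B6, B6–B7, B1–B8

Every bag has size at most 3, so the width is 3 − 1 = 2 and tw(G) ≤ 2. For the lower bound, the 3 vertices {1, 3, 7} are pairwise adjacent, and any tree decomposition puts a clique entirely inside one bag — forcing width ≥ 2. Combining the bounds, tw(G) = 2.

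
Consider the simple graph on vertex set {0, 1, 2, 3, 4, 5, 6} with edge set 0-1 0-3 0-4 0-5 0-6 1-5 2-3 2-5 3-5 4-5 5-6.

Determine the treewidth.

A width-2 tree decomposition is:
Bags: B1 = {0, 5, 6}  B2 = {0, 3, 5}  B3 = {0, 1, 5}  B4 = {2, 3, 5}  B5 = {0, 4, 5}
Tree: B1–B2, B2–B3, B2–B4, B2–B5
The largest bag has 3 vertices, giving width 2; this decomposition certifies tw(G) ≤ 2. On the other hand G contains the 3-clique {0, 1, 5}. A clique must lie in a single bag of any decomposition, so no decomposition can have width below 2. The upper and lower bounds meet at 2, so that is the treewidth.

2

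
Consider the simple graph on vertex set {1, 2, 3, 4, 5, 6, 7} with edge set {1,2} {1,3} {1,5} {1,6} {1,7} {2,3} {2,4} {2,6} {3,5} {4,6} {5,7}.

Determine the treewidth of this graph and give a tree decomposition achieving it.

The largest bag has 3 vertices, giving width 2; this decomposition certifies tw(G) ≤ 2. Conversely, {1, 2, 3} is a clique of size 3, and the vertices of any clique must share a bag in every tree decomposition; so some bag has ≥ 3 vertices and tw(G) ≥ 2. Hence tw(G) = 2 exactly.

Treewidth 2.
Bags: B1 = {1, 3, 5}  B2 = {1, 2, 3}  B3 = {1, 5, 7}  B4 = {1, 2, 6}  B5 = {2, 4, 6}
Tree: B1–B2, B1–B3, B2–B4, B4–B5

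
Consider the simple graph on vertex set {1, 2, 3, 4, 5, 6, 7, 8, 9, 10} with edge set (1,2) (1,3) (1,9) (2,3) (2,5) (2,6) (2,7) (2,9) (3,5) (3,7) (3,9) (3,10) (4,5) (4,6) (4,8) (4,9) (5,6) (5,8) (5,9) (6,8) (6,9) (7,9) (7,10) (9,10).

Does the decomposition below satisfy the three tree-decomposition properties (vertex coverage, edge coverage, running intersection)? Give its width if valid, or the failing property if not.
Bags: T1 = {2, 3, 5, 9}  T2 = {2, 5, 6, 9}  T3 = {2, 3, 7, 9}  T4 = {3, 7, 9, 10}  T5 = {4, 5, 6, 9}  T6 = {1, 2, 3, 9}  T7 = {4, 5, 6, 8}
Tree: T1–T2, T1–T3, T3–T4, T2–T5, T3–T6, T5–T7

Yes; width 3.

Every vertex of G appears in some bag (union = {1, 2, 3, 4, 5, 6, 7, 8, 9, 10}); every edge is covered by a bag; and for each vertex v the set of bags containing v is connected in the bag tree. The decomposition is therefore valid. The largest bag has 4 vertices, so the width is 3.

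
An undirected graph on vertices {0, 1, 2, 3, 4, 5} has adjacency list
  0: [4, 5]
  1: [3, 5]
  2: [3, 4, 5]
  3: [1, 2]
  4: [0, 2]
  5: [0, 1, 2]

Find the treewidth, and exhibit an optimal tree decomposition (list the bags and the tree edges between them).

Treewidth 2.
Bags: B1 = {1, 2, 3}  B2 = {1, 2, 5}  B3 = {2, 4, 5}  B4 = {0, 4, 5}
Tree: B1–B2, B2–B3, B3–B4

The largest bag has 3 vertices, giving width 2; this decomposition certifies tw(G) ≤ 2. For the lower bound, G contains the cycle 3–1–5–2–3, so G is not a forest; only forests have treewidth ≤ 1, hence tw(G) ≥ 2. Combining the bounds, tw(G) = 2.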